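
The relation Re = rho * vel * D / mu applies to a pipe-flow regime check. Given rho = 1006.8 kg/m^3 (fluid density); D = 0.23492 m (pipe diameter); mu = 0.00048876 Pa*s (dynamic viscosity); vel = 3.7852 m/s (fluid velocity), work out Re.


Re = rho * vel * D / mu
Re = 1006.8 * 3.7852 * 0.23492 / 0.00048876
Re = 1.8317e+06


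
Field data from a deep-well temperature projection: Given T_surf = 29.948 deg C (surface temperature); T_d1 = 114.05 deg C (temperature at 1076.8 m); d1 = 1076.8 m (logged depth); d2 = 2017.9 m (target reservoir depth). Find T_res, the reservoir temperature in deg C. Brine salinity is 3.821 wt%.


Step 1: grad = (T_d1 - T_surf)/d1 * 1000 = (114.05 - 29.948)/1076.8 * 1000 = 78.10364 deg C/km
Step 2: T_res = T_surf + grad*d2/1000 = 29.948 + 78.10364*2017.9/1000 = 187.55 deg C
T_res = 187.55 deg C


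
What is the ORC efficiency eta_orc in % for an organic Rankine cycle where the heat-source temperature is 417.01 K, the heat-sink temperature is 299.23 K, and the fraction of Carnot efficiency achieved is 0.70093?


eta_orc = (1 - Tc/Th) * f * 100
eta_orc = (1 - 299.23/417.01) * 0.70093 * 100
eta_orc = 19.797 %


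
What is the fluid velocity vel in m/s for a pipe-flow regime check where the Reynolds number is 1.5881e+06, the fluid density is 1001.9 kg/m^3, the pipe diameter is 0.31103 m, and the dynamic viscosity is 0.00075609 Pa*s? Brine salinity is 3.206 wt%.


vel = Re * mu / (rho * D)
vel = 1.5881e+06 * 0.00075609 / (1001.9 * 0.31103)
vel = 3.8532 m/s


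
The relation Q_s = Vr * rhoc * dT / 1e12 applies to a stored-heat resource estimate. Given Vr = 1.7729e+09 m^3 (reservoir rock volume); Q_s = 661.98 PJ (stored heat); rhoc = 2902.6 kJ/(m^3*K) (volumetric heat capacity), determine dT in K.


dT = Q_s * 1e12 / (Vr * rhoc)
dT = 661.98 * 1e12 / (1.7729e+09 * 2902.6)
dT = 128.64 K


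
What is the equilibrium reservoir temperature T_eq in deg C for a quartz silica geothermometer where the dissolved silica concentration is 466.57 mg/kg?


T_eq = 1309 / (5.19 - log10(SiO2)) - 273.15
T_eq = 1309 / (5.19 - log10(466.57)) - 273.15
T_eq = 246.07 deg C


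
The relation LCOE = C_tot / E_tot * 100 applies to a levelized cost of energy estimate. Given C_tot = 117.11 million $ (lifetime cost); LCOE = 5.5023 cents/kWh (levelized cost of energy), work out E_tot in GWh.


E_tot = C_tot / LCOE * 100
E_tot = 117.11 / 5.5023 * 100
E_tot = 2128.4 GWh


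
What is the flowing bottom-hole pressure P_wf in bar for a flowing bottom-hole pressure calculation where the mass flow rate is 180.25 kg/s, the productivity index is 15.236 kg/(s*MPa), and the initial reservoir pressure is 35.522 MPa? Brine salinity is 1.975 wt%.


P_wf = P_i - mdot / PI
P_wf = 35.522 - 180.25 / 15.236
P_wf = 23.69147 MPa
Convert: 23.69147 MPa * 10.0 = 236.91 bar
P_wf = 236.91 bar


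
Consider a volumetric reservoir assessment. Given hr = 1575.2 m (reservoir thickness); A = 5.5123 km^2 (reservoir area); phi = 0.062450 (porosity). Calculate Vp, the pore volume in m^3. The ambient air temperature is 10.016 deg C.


Vp = A * 1e6 * hr * phi
Vp = 5.5123 * 1e6 * 1575.2 * 0.062450
Vp = 5.4225e+08 m^3


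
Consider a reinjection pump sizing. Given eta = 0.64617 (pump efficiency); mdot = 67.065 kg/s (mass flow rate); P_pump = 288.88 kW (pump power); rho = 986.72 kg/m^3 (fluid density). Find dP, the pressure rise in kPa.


dP = P_pump * rho * eta / mdot
dP = 288.88 * 986.72 * 0.64617 / 67.065
dP = 2746.4 kPa


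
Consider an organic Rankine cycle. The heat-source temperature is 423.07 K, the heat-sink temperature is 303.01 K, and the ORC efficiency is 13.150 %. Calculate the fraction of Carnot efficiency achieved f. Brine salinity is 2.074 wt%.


f = (eta_orc/100) / (1 - Tc/Th)
f = (13.150/100) / (1 - 303.01/423.07)
f = 0.46338


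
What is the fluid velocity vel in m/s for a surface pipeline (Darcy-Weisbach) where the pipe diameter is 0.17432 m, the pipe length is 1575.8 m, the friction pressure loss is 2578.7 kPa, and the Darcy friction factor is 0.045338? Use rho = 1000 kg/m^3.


vel = sqrt(dP*1000*2*D / (f*L*rho))
vel = sqrt(2578.7*1000*2*0.17432 / (0.045338*1575.8*1000))
vel = 3.5474 m/s


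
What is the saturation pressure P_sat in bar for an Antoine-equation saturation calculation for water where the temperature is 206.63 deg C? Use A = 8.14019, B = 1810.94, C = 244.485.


P_sat = 10^(A - B/(C + T)) / 760 * 0.101325
P_sat = 10^(8.14019 - 1810.94/(244.485 + 206.63)) / 760 * 0.101325
P_sat = 1.781265 MPa
Convert: 1.781265 MPa * 10.0 = 17.813 bar
P_sat = 17.813 bar


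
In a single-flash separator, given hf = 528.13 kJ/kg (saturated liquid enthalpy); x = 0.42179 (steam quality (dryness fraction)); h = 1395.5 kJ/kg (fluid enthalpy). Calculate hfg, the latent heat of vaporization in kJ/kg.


hfg = (h - hf) / x
hfg = (1395.5 - 528.13) / 0.42179
hfg = 2056.4 kJ/kg


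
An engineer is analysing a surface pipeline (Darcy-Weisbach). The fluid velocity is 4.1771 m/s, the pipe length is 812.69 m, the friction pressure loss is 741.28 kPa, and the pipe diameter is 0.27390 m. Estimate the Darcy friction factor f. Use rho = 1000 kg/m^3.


f = dP*1000 / ((L/D)*(rho*vel^2/2))
f = 741.28*1000 / ((812.69/0.27390)*(1000*4.1771^2/2))
f = 0.028637


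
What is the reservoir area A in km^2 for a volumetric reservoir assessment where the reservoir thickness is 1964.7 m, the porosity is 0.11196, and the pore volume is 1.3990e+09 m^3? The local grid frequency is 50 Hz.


A = Vp / (1e6 * hr * phi)
A = 1.3990e+09 / (1e6 * 1964.7 * 0.11196)
A = 6.3600 km^2


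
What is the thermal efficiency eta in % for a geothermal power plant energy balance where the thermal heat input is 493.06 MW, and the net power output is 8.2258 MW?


eta = W_net / Q_in * 100
eta = 8.2258 / 493.06 * 100
eta = 1.6683 %


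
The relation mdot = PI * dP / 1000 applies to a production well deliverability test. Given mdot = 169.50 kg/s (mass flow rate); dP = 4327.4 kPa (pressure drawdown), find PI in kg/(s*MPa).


PI = mdot * 1000 / dP
PI = 169.50 * 1000 / 4327.4
PI = 39.169 kg/(s*MPa)


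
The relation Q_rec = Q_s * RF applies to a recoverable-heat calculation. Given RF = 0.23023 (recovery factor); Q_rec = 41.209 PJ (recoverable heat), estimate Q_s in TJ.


Q_s = Q_rec / RF
Q_s = 41.209 / 0.23023
Q_s = 178.9906 PJ
Convert: 178.9906 PJ * 1000.0 = 1.7899e+05 TJ
Q_s = 1.7899e+05 TJ


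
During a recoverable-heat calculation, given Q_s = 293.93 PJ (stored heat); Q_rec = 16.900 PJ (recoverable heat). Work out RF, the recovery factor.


RF = Q_rec / Q_s
RF = 16.900 / 293.93
RF = 0.057497


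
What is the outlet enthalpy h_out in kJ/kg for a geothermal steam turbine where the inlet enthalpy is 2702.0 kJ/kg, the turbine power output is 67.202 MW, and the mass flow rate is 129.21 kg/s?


h_out = h_in - P * 1000 / mdot
h_out = 2702.0 - 67.202 * 1000 / 129.21
h_out = 2181.9 kJ/kg


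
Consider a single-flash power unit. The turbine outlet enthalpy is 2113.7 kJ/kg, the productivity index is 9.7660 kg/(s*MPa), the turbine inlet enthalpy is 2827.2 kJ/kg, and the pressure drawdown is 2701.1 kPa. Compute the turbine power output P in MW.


Step 1: mdot = PI * dP / 1000 = 9.766 * 2701.1 / 1000 = 26.37894 kg/s
Step 2: P = mdot*(h_in - h_out)/1000 = 26.37894*(2827.2 - 2113.7)/1000 = 18.821 MW
P = 18.821 MW


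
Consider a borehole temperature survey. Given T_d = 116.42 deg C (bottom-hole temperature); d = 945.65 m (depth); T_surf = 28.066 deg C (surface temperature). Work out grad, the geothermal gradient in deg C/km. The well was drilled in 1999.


grad = (T_d - T_surf) / d * 1000
grad = (116.42 - 28.066) / 945.65 * 1000
grad = 93.432 deg C/km


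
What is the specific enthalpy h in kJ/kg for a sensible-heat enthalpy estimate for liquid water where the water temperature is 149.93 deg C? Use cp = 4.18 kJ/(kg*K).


h = cp * T
h = 4.18 * 149.93
h = 626.71 kJ/kg


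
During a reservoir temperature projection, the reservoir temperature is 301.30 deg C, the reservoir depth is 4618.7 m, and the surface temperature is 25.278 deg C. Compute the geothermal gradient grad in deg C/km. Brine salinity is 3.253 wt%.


grad = (T_res - T_surf) / d * 1000
grad = (301.30 - 25.278) / 4618.7 * 1000
grad = 59.762 deg C/km


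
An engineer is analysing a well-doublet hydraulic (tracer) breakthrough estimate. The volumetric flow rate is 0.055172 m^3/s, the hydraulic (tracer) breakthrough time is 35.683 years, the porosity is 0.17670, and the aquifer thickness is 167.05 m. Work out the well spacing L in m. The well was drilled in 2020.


L = sqrt(t_bt*365.25*86400*3*Qv / (pi*hr*phi))
L = sqrt(35.683*365.25*86400*3*0.055172 / (pi*167.05*0.17670))
L = 1417.7 m


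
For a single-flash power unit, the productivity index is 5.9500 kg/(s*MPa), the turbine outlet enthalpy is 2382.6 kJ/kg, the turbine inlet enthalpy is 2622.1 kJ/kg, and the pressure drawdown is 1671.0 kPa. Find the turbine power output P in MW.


Step 1: mdot = PI * dP / 1000 = 5.95 * 1671.0 / 1000 = 9.942450 kg/s
Step 2: P = mdot*(h_in - h_out)/1000 = 9.942450*(2622.1 - 2382.6)/1000 = 2.3812 MW
P = 2.3812 MW


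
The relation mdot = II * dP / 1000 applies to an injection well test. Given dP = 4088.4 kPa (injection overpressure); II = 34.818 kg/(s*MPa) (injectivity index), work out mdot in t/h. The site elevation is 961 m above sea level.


mdot = II * dP / 1000
mdot = 34.818 * 4088.4 / 1000
mdot = 142.3499 kg/s
Convert: 142.3499 kg/s * 3.6 = 512.46 t/h
mdot = 512.46 t/h


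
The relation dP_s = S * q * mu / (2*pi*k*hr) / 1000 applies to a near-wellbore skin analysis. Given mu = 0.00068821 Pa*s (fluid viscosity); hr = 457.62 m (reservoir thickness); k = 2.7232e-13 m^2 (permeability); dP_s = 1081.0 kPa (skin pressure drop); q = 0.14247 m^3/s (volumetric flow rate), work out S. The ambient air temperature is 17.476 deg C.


S = dP_s * 1000 * 2*pi*k*hr / (q*mu)
S = 1081.0 * 1000 * 2*pi*2.7232e-13*457.62 / (0.14247*0.00068821)
S = 8.6327


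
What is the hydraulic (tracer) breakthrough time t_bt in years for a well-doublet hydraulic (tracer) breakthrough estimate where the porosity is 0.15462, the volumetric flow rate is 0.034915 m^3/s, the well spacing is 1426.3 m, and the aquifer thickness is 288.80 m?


t_bt = pi * hr * phi * L^2 / (3 * Qv) / (365.25*86400)
t_bt = pi * 288.80 * 0.15462 * 1426.3^2 / (3 * 0.034915) / (365.25*86400)
t_bt = 86.337 years


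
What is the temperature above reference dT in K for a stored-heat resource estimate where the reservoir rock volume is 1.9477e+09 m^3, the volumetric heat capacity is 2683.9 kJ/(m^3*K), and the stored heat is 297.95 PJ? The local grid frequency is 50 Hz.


dT = Q_s * 1e12 / (Vr * rhoc)
dT = 297.95 * 1e12 / (1.9477e+09 * 2683.9)
dT = 56.997 K


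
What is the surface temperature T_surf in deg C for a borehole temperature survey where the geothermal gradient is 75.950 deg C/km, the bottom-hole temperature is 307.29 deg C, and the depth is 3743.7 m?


T_surf = T_d - grad * d / 1000
T_surf = 307.29 - 75.950 * 3743.7 / 1000
T_surf = 22.956 deg C


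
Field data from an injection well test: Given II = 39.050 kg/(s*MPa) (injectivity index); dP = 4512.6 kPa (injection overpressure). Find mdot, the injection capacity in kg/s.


mdot = II * dP / 1000
mdot = 39.050 * 4512.6 / 1000
mdot = 176.22 kg/s


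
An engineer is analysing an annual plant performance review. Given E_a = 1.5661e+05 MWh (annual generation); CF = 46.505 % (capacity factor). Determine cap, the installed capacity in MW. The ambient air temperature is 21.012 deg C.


cap = E_a / (CF/100 * 8760)
cap = 1.5661e+05 / (46.505/100 * 8760)
cap = 38.443 MW


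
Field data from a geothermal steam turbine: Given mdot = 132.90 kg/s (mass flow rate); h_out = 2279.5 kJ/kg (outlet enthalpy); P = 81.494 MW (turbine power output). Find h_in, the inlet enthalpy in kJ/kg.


h_in = h_out + P * 1000 / mdot
h_in = 2279.5 + 81.494 * 1000 / 132.90
h_in = 2892.7 kJ/kg


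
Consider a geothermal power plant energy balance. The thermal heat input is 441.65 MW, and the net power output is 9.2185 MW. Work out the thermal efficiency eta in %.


eta = W_net / Q_in * 100
eta = 9.2185 / 441.65 * 100
eta = 2.0873 %


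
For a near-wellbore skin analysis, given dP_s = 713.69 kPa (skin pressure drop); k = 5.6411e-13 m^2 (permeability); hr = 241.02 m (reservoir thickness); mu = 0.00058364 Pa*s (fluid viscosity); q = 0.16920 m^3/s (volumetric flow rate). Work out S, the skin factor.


S = dP_s * 1000 * 2*pi*k*hr / (q*mu)
S = 713.69 * 1000 * 2*pi*5.6411e-13*241.02 / (0.16920*0.00058364)
S = 6.1739


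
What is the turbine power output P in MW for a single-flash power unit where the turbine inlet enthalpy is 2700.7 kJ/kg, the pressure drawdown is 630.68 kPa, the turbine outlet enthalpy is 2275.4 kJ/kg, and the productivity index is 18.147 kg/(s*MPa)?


Step 1: mdot = PI * dP / 1000 = 18.147 * 630.68 / 1000 = 11.44495 kg/s
Step 2: P = mdot*(h_in - h_out)/1000 = 11.44495*(2700.7 - 2275.4)/1000 = 4.8675 MW
P = 4.8675 MW


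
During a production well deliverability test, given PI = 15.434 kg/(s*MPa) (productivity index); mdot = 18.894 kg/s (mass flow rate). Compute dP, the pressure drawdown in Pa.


dP = mdot * 1000 / PI
dP = 18.894 * 1000 / 15.434
dP = 1224.180 kPa
Convert: 1224.180 kPa * 1000.0 = 1.2242e+06 Pa
dP = 1.2242e+06 Pa


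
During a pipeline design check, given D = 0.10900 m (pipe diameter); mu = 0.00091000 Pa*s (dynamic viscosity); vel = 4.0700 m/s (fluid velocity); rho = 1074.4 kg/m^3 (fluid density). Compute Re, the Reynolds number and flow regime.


Step 1: Re = rho*vel*D/mu = 1074.4*4.07*0.109/0.00091 = 5.2378e+05
Step 2: Re = 5.2378e+05 > 4000, so flow is turbulent.
Re = 5.2378e+05 (turbulent)


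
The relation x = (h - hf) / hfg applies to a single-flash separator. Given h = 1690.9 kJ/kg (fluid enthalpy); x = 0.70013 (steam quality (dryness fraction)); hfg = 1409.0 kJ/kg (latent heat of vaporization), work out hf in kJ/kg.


hf = h - x * hfg
hf = 1690.9 - 0.70013 * 1409.0
hf = 704.42 kJ/kg


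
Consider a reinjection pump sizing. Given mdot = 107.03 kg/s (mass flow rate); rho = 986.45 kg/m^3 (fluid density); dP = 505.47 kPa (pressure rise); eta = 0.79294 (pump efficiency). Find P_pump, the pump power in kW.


P_pump = mdot * dP / (rho * eta)
P_pump = 107.03 * 505.47 / (986.45 * 0.79294)
P_pump = 69.165 kW


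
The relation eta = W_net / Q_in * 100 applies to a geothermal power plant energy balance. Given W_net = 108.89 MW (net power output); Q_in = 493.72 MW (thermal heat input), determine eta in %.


eta = W_net / Q_in * 100
eta = 108.89 / 493.72 * 100
eta = 22.055 %


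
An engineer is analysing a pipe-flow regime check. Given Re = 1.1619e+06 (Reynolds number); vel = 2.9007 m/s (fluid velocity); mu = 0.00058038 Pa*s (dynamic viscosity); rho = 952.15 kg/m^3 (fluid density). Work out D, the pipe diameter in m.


D = Re * mu / (rho * vel)
D = 1.1619e+06 * 0.00058038 / (952.15 * 2.9007)
D = 0.24416 m


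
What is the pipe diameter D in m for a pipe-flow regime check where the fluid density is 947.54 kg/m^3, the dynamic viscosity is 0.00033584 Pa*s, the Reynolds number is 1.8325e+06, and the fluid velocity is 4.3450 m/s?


D = Re * mu / (rho * vel)
D = 1.8325e+06 * 0.00033584 / (947.54 * 4.3450)
D = 0.14948 m


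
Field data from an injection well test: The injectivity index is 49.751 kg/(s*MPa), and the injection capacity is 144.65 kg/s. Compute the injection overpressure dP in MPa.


dP = mdot * 1000 / II
dP = 144.65 * 1000 / 49.751
dP = 2907.479 kPa
Convert: 2907.479 kPa * 0.001 = 2.9075 MPa
dP = 2.9075 MPa


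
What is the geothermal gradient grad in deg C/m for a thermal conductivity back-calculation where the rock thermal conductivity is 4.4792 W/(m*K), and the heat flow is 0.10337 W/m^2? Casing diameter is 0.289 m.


grad = q / k * 1000
grad = 0.10337 / 4.4792 * 1000
grad = 23.07778 deg C/km
Convert: 23.07778 deg C/km * 0.001 = 0.023078 deg C/m
grad = 0.023078 deg C/m


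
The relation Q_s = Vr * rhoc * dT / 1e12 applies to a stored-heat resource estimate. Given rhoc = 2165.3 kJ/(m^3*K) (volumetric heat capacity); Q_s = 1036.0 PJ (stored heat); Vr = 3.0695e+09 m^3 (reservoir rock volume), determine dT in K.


dT = Q_s * 1e12 / (Vr * rhoc)
dT = 1036.0 * 1e12 / (3.0695e+09 * 2165.3)
dT = 155.87 K


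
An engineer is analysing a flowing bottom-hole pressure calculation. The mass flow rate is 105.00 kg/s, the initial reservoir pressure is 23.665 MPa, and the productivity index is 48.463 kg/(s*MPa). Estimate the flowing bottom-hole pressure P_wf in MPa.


P_wf = P_i - mdot / PI
P_wf = 23.665 - 105.00 / 48.463
P_wf = 21.498 MPa


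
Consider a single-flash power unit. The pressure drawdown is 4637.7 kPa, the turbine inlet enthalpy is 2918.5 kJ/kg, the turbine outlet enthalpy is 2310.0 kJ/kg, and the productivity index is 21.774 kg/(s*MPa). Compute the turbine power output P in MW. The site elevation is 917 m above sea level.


Step 1: mdot = PI * dP / 1000 = 21.774 * 4637.7 / 1000 = 100.9813 kg/s
Step 2: P = mdot*(h_in - h_out)/1000 = 100.9813*(2918.5 - 2310.0)/1000 = 61.447 MW
P = 61.447 MW


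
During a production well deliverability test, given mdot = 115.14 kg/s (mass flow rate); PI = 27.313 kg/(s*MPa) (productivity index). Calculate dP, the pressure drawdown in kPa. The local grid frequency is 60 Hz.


dP = mdot * 1000 / PI
dP = 115.14 * 1000 / 27.313
dP = 4215.6 kPa


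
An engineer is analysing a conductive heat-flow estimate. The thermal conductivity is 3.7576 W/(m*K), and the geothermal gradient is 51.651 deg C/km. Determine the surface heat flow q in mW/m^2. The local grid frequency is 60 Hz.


q = k * grad / 1000
q = 3.7576 * 51.651 / 1000
q = 0.1940838 W/m^2
Convert: 0.1940838 W/m^2 * 1000.0 = 194.08 mW/m^2
q = 194.08 mW/m^2


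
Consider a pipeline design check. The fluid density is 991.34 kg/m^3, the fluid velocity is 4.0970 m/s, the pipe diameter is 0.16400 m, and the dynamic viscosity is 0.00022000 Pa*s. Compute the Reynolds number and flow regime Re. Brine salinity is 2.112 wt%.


Step 1: Re = rho*vel*D/mu = 991.34*4.097*0.164/0.00022 = 3.0277e+06
Step 2: Re = 3.0277e+06 > 4000, so flow is turbulent.
Re = 3.0277e+06 (turbulent)


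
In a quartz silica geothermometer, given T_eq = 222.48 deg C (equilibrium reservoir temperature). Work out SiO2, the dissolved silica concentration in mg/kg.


SiO2 = 10^(5.19 - 1309/(T_eq + 273.15))
SiO2 = 10^(5.19 - 1309/(222.48 + 273.15))
SiO2 = 353.93 mg/kg


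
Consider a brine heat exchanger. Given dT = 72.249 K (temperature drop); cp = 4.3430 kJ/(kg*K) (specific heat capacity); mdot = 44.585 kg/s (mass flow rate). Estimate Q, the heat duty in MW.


Q = mdot * cp * dT / 1000
Q = 44.585 * 4.3430 * 72.249 / 1000
Q = 13.990 MW


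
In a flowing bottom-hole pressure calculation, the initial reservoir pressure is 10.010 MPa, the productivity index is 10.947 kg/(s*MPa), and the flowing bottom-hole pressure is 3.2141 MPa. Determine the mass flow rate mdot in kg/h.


mdot = (P_i - P_wf) * PI
mdot = (10.010 - 3.2141) * 10.947
mdot = 74.39472 kg/s
Convert: 74.39472 kg/s * 3600.0 = 2.6782e+05 kg/h
mdot = 2.6782e+05 kg/h


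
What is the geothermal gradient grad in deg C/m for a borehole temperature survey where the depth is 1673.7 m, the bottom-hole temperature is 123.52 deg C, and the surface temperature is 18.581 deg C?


grad = (T_d - T_surf) / d * 1000
grad = (123.52 - 18.581) / 1673.7 * 1000
grad = 62.69881 deg C/km
Convert: 62.69881 deg C/km * 0.001 = 0.062699 deg C/m
grad = 0.062699 deg C/m


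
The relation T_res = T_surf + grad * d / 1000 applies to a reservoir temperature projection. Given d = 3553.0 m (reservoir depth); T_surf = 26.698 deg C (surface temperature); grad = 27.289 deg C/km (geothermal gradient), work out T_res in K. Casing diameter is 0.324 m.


T_res = T_surf + grad * d / 1000
T_res = 26.698 + 27.289 * 3553.0 / 1000
T_res = 123.6558 deg C
Convert to K: 123.6558 + 273.15 = 396.81 K
T_res = 396.81 K


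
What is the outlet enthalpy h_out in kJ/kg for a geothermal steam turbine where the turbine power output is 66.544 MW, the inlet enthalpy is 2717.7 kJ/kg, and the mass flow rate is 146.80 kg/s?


h_out = h_in - P * 1000 / mdot
h_out = 2717.7 - 66.544 * 1000 / 146.80
h_out = 2264.4 kJ/kg


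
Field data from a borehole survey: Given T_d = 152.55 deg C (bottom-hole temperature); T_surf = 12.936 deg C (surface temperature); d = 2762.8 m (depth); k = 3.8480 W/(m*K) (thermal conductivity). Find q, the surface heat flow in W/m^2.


Step 1: grad = (T_d - T_surf)/d * 1000 = (152.55 - 12.936)/2762.8 * 1000 = 50.53352 deg C/km
Step 2: q = k * grad / 1000 = 3.848 * 50.53352 / 1000 = 0.19445 W/m^2
q = 0.19445 W/m^2


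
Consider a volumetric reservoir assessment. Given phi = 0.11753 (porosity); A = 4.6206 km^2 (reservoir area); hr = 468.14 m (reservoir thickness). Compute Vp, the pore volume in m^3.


Vp = A * 1e6 * hr * phi
Vp = 4.6206 * 1e6 * 468.14 * 0.11753
Vp = 2.5423e+08 m^3


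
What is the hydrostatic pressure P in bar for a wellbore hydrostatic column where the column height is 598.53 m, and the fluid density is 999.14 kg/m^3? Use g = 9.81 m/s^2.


P = rho * g * h / 1e6
P = 999.14 * 9.81 * 598.53 / 1e6
P = 5.866530 MPa
Convert: 5.866530 MPa * 10.0 = 58.665 bar
P = 58.665 bar


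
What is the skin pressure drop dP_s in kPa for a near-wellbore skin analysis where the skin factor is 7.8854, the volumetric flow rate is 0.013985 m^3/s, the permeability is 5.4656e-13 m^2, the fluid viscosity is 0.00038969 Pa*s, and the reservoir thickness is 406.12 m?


dP_s = S * q * mu / (2*pi*k*hr) / 1000
dP_s = 7.8854 * 0.013985 * 0.00038969 / (2*pi*5.4656e-13*406.12) / 1000
dP_s = 30.813 kPa


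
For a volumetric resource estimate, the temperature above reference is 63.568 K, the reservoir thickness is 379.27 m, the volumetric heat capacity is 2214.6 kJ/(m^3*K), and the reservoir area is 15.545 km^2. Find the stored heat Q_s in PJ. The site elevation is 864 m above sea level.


Step 1: Vr = A*1e6*hr = 15.545*1e6*379.27 = 5.895752e+09 m^3
Step 2: Q_s = Vr*rhoc*dT/1e12 = 5.895752e+09*2214.6*63.568/1e12 = 829.99 PJ
Q_s = 829.99 PJ


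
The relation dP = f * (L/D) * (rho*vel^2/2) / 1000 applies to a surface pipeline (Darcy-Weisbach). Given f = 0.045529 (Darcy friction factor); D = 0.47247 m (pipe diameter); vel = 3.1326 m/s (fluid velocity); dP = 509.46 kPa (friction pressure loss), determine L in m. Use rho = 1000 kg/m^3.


L = dP*1000*D / (f*rho*vel^2/2)
L = 509.46*1000*0.47247 / (0.045529*1000*3.1326^2/2)
L = 1077.5 m


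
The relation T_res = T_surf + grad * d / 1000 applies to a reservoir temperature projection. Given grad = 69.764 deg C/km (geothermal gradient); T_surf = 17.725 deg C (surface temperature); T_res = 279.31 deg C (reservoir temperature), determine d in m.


d = (T_res - T_surf) / grad * 1000
d = (279.31 - 17.725) / 69.764 * 1000
d = 3749.6 m


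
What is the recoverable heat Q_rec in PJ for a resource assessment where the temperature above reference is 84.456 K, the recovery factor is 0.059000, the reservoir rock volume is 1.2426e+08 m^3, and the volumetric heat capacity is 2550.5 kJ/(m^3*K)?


Step 1: Q_s = Vr*rhoc*dT/1e12 = 1.2426e+08*2550.5*84.456/1e12 = 26.76623 PJ
Step 2: Q_rec = Q_s * RF = 26.76623 * 0.059 = 1.5792 PJ
Q_rec = 1.5792 PJ


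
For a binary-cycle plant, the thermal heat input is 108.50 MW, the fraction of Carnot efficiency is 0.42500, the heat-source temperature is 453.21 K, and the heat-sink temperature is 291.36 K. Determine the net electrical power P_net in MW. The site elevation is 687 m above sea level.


Step 1: eta = (1 - Tc/Th)*f = (1 - 291.36/453.21)*0.425 = 0.1517757
Step 2: P_net = eta * Q_in = 0.1517757 * 108.5 = 16.468 MW
P_net = 16.468 MW


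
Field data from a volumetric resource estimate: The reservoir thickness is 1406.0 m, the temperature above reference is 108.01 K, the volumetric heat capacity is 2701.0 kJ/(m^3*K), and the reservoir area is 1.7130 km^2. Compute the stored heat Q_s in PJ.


Step 1: Vr = A*1e6*hr = 1.713*1e6*1406.0 = 2.408478e+09 m^3
Step 2: Q_s = Vr*rhoc*dT/1e12 = 2.408478e+09*2701.0*108.01/1e12 = 702.64 PJ
Q_s = 702.64 PJ


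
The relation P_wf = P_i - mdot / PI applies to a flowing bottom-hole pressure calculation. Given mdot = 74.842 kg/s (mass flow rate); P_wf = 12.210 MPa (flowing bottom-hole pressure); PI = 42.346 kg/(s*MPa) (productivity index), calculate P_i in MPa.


P_i = P_wf + mdot / PI
P_i = 12.210 + 74.842 / 42.346
P_i = 13.977 MPa


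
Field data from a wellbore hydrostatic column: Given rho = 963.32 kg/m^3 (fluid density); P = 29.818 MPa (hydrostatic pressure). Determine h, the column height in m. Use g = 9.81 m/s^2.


h = P * 1e6 / (g * rho)
h = 29.818 * 1e6 / (9.81 * 963.32)
h = 3155.3 m


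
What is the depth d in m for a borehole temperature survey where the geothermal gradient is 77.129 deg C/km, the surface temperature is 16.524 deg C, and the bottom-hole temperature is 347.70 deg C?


d = (T_d - T_surf) / grad * 1000
d = (347.70 - 16.524) / 77.129 * 1000
d = 4293.8 m


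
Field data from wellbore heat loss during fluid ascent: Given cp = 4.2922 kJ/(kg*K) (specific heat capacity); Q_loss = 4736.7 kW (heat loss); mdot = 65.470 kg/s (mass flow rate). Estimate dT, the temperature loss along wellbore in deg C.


dT = Q_loss / (mdot * cp)
dT = 4736.7 / (65.470 * 4.2922)
dT = 16.85596 K
Convert (temperature difference, 1 K = 1 deg C): 16.85596 K = 16.85596 deg C
dT = 16.856 deg C


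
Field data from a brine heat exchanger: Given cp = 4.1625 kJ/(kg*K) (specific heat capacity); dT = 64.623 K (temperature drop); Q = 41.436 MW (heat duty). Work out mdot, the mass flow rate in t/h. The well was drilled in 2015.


mdot = Q * 1000 / (cp * dT)
mdot = 41.436 * 1000 / (4.1625 * 64.623)
mdot = 154.0410 kg/s
Convert: 154.0410 kg/s * 3.6 = 554.55 t/h
mdot = 554.55 t/h


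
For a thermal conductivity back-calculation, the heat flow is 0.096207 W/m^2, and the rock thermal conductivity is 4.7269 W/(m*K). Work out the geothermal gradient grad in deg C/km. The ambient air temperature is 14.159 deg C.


grad = q / k * 1000
grad = 0.096207 / 4.7269 * 1000
grad = 20.353 deg C/km


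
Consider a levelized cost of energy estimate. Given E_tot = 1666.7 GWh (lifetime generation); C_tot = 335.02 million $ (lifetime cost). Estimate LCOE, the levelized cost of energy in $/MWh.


LCOE = C_tot / E_tot * 100
LCOE = 335.02 / 1666.7 * 100
LCOE = 20.10080 cents/kWh
Convert: 20.10080 cents/kWh * 10.0 = 201.01 $/MWh
LCOE = 201.01 $/MWh


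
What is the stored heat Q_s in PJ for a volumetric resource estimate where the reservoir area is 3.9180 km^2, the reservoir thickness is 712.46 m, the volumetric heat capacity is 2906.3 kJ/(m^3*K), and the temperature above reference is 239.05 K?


Step 1: Vr = A*1e6*hr = 3.918*1e6*712.46 = 2.791418e+09 m^3
Step 2: Q_s = Vr*rhoc*dT/1e12 = 2.791418e+09*2906.3*239.05/1e12 = 1939.3 PJ
Q_s = 1939.3 PJ


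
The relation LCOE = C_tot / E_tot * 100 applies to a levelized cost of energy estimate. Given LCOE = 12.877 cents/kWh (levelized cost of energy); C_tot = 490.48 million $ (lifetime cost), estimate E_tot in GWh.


E_tot = C_tot / LCOE * 100
E_tot = 490.48 / 12.877 * 100
E_tot = 3809.0 GWh


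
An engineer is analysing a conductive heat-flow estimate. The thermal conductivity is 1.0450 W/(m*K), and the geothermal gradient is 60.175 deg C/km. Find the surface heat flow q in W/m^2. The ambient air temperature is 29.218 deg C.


q = k * grad / 1000
q = 1.0450 * 60.175 / 1000
q = 0.062883 W/m^2


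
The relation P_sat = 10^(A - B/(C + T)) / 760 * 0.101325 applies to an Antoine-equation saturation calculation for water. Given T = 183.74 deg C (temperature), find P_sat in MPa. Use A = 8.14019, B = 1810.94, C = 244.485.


P_sat = 10^(A - B/(C + T)) / 760 * 0.101325
P_sat = 10^(8.14019 - 1810.94/(244.485 + 183.74)) / 760 * 0.101325
P_sat = 1.0868 MPa


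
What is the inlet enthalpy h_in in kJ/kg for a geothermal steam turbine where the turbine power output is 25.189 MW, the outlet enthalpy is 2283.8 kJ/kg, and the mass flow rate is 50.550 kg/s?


h_in = h_out + P * 1000 / mdot
h_in = 2283.8 + 25.189 * 1000 / 50.550
h_in = 2782.1 kJ/kg


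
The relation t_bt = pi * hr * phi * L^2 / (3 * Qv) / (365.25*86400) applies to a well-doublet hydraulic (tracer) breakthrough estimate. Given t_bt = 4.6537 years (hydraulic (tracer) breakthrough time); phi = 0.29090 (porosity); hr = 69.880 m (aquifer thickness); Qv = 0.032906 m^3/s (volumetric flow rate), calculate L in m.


L = sqrt(t_bt*365.25*86400*3*Qv / (pi*hr*phi))
L = sqrt(4.6537*365.25*86400*3*0.032906 / (pi*69.880*0.29090))
L = 476.46 m


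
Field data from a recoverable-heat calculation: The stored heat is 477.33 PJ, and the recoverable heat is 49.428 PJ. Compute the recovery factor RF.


RF = Q_rec / Q_s
RF = 49.428 / 477.33
RF = 0.10355


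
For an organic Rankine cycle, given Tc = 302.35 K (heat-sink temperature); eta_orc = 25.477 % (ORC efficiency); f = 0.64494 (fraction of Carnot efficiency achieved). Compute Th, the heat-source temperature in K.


Th = Tc / (1 - (eta_orc/100)/f)
Th = 302.35 / (1 - (25.477/100)/0.64494)
Th = 499.78 K


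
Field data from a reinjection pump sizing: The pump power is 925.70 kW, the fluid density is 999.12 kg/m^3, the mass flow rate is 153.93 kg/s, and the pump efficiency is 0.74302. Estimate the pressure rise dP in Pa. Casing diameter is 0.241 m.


dP = P_pump * rho * eta / mdot
dP = 925.70 * 999.12 * 0.74302 / 153.93
dP = 4464.421 kPa
Convert: 4464.421 kPa * 1000.0 = 4.4644e+06 Pa
dP = 4.4644e+06 Pa


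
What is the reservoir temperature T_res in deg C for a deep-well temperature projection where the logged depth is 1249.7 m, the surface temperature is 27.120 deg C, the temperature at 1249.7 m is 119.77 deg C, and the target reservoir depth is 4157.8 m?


Step 1: grad = (T_d1 - T_surf)/d1 * 1000 = (119.77 - 27.12)/1249.7 * 1000 = 74.13779 deg C/km
Step 2: T_res = T_surf + grad*d2/1000 = 27.12 + 74.13779*4157.8/1000 = 335.37 deg C
T_res = 335.37 deg C


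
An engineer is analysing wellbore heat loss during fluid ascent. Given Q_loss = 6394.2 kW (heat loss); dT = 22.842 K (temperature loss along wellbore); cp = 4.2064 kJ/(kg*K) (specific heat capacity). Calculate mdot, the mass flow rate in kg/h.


mdot = Q_loss / (cp * dT)
mdot = 6394.2 / (4.2064 * 22.842)
mdot = 66.54900 kg/s
Convert: 66.54900 kg/s * 3600.0 = 2.3958e+05 kg/h
mdot = 2.3958e+05 kg/h


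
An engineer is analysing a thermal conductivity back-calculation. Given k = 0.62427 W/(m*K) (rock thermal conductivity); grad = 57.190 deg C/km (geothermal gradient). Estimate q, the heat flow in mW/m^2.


q = k * grad / 1000
q = 0.62427 * 57.190 / 1000
q = 0.03570200 W/m^2
Convert: 0.03570200 W/m^2 * 1000.0 = 35.702 mW/m^2
q = 35.702 mW/m^2


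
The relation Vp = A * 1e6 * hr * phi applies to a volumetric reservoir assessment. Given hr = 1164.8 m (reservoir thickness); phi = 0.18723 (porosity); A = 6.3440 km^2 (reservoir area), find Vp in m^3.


Vp = A * 1e6 * hr * phi
Vp = 6.3440 * 1e6 * 1164.8 * 0.18723
Vp = 1.3835e+09 m^3


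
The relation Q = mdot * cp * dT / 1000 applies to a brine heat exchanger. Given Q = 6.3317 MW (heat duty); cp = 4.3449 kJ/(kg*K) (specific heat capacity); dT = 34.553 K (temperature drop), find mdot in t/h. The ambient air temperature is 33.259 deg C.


mdot = Q * 1000 / (cp * dT)
mdot = 6.3317 * 1000 / (4.3449 * 34.553)
mdot = 42.17497 kg/s
Convert: 42.17497 kg/s * 3.6 = 151.83 t/h
mdot = 151.83 t/h


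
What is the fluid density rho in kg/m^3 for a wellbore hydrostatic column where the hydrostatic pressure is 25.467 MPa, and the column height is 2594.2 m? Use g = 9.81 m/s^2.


rho = P * 1e6 / (g * h)
rho = 25.467 * 1e6 / (9.81 * 2594.2)
rho = 1000.7 kg/m^3


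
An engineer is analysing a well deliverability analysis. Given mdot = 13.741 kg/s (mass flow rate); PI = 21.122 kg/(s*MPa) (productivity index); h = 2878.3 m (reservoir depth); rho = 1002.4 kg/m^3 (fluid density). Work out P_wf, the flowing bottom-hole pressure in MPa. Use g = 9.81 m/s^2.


Step 1: P_i = rho*g*h/1e6 = 1002.4*9.81*2878.3/1e6 = 28.30389 MPa
Step 2: P_wf = P_i - mdot/PI = 28.30389 - 13.741/21.122 = 27.653 MPa
P_wf = 27.653 MPa


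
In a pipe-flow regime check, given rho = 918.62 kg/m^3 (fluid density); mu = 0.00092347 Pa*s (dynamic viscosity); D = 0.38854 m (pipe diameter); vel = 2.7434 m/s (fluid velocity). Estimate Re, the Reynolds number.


Re = rho * vel * D / mu
Re = 918.62 * 2.7434 * 0.38854 / 0.00092347
Re = 1.0603e+06


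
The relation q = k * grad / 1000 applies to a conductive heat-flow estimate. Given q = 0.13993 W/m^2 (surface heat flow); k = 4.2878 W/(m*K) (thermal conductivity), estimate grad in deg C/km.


grad = q * 1000 / k
grad = 0.13993 * 1000 / 4.2878
grad = 32.634 deg C/km


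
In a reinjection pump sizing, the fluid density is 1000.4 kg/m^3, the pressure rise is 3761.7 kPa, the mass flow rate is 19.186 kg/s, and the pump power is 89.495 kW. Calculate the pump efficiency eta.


eta = mdot * dP / (rho * P_pump)
eta = 19.186 * 3761.7 / (1000.4 * 89.495)
eta = 0.80611


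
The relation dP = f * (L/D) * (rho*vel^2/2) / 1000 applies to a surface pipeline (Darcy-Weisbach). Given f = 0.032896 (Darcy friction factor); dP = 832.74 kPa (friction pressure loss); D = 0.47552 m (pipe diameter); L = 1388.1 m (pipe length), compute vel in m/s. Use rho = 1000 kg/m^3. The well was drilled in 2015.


vel = sqrt(dP*1000*2*D / (f*L*rho))
vel = sqrt(832.74*1000*2*0.47552 / (0.032896*1388.1*1000))
vel = 4.1646 m/s


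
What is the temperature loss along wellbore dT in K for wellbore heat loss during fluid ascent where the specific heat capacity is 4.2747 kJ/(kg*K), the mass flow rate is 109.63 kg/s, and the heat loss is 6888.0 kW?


dT = Q_loss / (mdot * cp)
dT = 6888.0 / (109.63 * 4.2747)
dT = 14.698 K


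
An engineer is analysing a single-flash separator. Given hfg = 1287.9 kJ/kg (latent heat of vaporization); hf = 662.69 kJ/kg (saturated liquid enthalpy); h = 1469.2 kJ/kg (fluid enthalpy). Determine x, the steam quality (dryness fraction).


x = (h - hf) / hfg
x = (1469.2 - 662.69) / 1287.9
x = 0.62622


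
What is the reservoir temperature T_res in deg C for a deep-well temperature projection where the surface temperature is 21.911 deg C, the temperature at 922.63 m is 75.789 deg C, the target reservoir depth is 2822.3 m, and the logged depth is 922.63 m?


Step 1: grad = (T_d1 - T_surf)/d1 * 1000 = (75.789 - 21.911)/922.63 * 1000 = 58.39611 deg C/km
Step 2: T_res = T_surf + grad*d2/1000 = 21.911 + 58.39611*2822.3/1000 = 186.72 deg C
T_res = 186.72 deg C


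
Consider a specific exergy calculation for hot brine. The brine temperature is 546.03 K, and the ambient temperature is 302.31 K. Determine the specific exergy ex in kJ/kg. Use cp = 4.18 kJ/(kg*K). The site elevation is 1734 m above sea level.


ex = cp * ((T_b - T_0) - T_0 * ln(T_b/T_0))
ex = 4.18 * ((546.03 - 302.31) - 302.31 * ln(546.03/302.31))
ex = 271.65 kJ/kg


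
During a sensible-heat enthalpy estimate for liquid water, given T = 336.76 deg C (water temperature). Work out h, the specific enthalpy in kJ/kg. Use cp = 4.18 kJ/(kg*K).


h = cp * T
h = 4.18 * 336.76
h = 1407.7 kJ/kg


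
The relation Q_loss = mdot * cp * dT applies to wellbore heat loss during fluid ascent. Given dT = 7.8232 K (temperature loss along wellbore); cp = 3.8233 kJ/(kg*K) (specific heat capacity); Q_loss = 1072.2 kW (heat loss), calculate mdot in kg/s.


mdot = Q_loss / (cp * dT)
mdot = 1072.2 / (3.8233 * 7.8232)
mdot = 35.847 kg/s


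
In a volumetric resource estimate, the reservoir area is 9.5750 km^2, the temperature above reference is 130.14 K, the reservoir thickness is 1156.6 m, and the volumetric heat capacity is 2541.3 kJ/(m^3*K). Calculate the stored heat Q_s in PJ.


Step 1: Vr = A*1e6*hr = 9.575*1e6*1156.6 = 1.107444e+10 m^3
Step 2: Q_s = Vr*rhoc*dT/1e12 = 1.107444e+10*2541.3*130.14/1e12 = 3662.6 PJ
Q_s = 3662.6 PJ


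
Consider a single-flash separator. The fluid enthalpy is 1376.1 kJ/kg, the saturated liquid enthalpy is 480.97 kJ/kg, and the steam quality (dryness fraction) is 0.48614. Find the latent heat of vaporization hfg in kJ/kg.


hfg = (h - hf) / x
hfg = (1376.1 - 480.97) / 0.48614
hfg = 1841.3 kJ/kg


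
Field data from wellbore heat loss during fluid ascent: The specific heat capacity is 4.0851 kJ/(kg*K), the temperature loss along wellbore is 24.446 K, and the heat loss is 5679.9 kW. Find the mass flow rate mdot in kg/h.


mdot = Q_loss / (cp * dT)
mdot = 5679.9 / (4.0851 * 24.446)
mdot = 56.87615 kg/s
Convert: 56.87615 kg/s * 3600.0 = 2.0475e+05 kg/h
mdot = 2.0475e+05 kg/h


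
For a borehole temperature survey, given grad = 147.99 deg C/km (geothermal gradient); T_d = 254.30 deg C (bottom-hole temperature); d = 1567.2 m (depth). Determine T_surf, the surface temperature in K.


T_surf = T_d - grad * d / 1000
T_surf = 254.30 - 147.99 * 1567.2 / 1000
T_surf = 22.37007 deg C
Convert to K: 22.37007 + 273.15 = 295.52 K
T_surf = 295.52 K


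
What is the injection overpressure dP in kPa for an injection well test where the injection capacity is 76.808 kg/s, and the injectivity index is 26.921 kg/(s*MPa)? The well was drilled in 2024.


dP = mdot * 1000 / II
dP = 76.808 * 1000 / 26.921
dP = 2853.1 kPa


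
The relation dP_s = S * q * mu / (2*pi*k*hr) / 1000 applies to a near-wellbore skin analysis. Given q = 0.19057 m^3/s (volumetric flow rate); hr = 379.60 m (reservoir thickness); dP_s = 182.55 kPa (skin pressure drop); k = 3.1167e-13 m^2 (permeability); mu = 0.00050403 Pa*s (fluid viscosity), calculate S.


S = dP_s * 1000 * 2*pi*k*hr / (q*mu)
S = 182.55 * 1000 * 2*pi*3.1167e-13*379.60 / (0.19057*0.00050403)
S = 1.4128


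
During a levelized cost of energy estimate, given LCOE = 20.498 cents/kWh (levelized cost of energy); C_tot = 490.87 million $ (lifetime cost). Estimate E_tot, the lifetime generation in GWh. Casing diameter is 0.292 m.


E_tot = C_tot / LCOE * 100
E_tot = 490.87 / 20.498 * 100
E_tot = 2394.7 GWh


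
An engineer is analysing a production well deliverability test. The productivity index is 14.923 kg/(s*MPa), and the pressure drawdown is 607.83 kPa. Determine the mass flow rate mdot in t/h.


mdot = PI * dP / 1000
mdot = 14.923 * 607.83 / 1000
mdot = 9.070647 kg/s
Convert: 9.070647 kg/s * 3.6 = 32.654 t/h
mdot = 32.654 t/h


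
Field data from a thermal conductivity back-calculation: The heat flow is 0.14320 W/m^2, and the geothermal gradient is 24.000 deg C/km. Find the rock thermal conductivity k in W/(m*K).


k = q / (grad / 1000)
k = 0.14320 / (24.000 / 1000)
k = 5.9667 W/(m*K)


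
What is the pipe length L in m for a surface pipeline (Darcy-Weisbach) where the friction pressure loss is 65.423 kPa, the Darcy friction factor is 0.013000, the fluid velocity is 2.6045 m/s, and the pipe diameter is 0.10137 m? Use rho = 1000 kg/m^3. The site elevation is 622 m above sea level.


L = dP*1000*D / (f*rho*vel^2/2)
L = 65.423*1000*0.10137 / (0.013000*1000*2.6045^2/2)
L = 150.41 m


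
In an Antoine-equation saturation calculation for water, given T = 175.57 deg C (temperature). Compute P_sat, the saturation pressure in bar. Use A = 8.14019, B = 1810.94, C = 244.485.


P_sat = 10^(A - B/(C + T)) / 760 * 0.101325
P_sat = 10^(8.14019 - 1810.94/(244.485 + 175.57)) / 760 * 0.101325
P_sat = 0.8992815 MPa
Convert: 0.8992815 MPa * 10.0 = 8.9928 bar
P_sat = 8.9928 bar


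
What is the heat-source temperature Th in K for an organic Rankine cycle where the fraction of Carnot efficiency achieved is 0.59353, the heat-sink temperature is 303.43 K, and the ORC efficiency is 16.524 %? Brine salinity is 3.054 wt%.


Th = Tc / (1 - (eta_orc/100)/f)
Th = 303.43 / (1 - (16.524/100)/0.59353)
Th = 420.50 K


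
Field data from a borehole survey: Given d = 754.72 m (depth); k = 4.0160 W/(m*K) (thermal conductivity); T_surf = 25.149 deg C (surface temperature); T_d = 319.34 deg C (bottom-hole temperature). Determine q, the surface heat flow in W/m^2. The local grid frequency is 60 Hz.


Step 1: grad = (T_d - T_surf)/d * 1000 = (319.34 - 25.149)/754.72 * 1000 = 389.8015 deg C/km
Step 2: q = k * grad / 1000 = 4.016 * 389.8015 / 1000 = 1.5654 W/m^2
q = 1.5654 W/m^2
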